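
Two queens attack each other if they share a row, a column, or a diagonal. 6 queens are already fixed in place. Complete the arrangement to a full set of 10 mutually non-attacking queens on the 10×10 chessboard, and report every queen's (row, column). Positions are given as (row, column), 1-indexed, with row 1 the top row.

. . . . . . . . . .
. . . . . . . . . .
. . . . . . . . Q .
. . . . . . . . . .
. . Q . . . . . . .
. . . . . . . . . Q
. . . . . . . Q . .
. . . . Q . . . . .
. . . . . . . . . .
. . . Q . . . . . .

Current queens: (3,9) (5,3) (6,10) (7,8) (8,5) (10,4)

(1,1) (2,7) (3,9) (4,6) (5,3) (6,10) (7,8) (8,5) (9,2) (10,4)

Row 1: attacked by (3,9)→{7,9}; (5,3)→{3,7}; (6,10)→{5,10}; (7,8)→{2,8}; (8,5)→{5}; (10,4)→{4}. Safe: 1, 6. Place at column 1.
Row 2: attacked by (1,1)→{1,2}; (3,9)→{8,9,10}; (5,3)→{3,6}; (6,10)→{6,10}; (7,8)→{3,8}; (8,5)→{5}; (10,4)→{4}. Safe: 7. Place at column 7.
Row 4: attacked by (1,1)→{1,4}; (2,7)→{5,7,9}; (3,9)→{8,9,10}; (5,3)→{2,3,4}; (6,10)→{8,10}; (7,8)→{5,8}; (8,5)→{1,5,9}; (10,4)→{4,10}. Safe: 6. Place at column 6.
Row 9: attacked by (1,1)→{1,9}; (2,7)→{7}; (3,9)→{3,9}; (4,6)→{1,6}; (5,3)→{3,7}; (6,10)→{7,10}; (7,8)→{6,8,10}; (8,5)→{4,5,6}; (10,4)→{3,4,5}. Safe: 2. Place at column 2.
Columns [1, 7, 9, 6, 3, 10, 8, 5, 2, 4], r−c [0, -5, -6, -2, 2, -4, -1, 3, 7, 6], r+c [2, 9, 12, 10, 8, 16, 15, 13, 11, 14] are all distinct, so no two queens attack.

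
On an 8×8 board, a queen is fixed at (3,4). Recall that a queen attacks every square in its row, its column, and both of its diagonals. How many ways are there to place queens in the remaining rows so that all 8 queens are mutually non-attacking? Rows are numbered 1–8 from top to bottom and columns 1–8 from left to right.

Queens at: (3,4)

Branch on row 1: col 1 → 1; col 3 → 3; col 5 → 6; col 7 → 1; col 8 → 1.
Sum: 1 + 3 + 6 + 1 + 1 = 12.

12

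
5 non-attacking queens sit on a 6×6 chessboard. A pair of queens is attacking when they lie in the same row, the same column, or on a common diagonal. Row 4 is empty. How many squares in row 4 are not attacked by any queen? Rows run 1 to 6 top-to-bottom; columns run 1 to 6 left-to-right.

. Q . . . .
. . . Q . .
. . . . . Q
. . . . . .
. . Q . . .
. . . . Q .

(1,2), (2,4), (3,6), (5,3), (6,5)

1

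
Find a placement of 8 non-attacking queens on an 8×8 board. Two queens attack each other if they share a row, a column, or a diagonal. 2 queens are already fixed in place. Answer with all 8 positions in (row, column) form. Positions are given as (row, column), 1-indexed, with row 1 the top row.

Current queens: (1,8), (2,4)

(1,8) (2,4) (3,1) (4,3) (5,6) (6,2) (7,7) (8,5)

Row 3: attacked by (1,8)→{6,8}; (2,4)→{3,4,5}. Safe: 1, 2, 7. Place at column 1.
Row 4: attacked by (1,8)→{5,8}; (2,4)→{2,4,6}; (3,1)→{1,2}. Safe: 3, 7. Place at column 3.
Row 5: attacked by (1,8)→{4,8}; (2,4)→{1,4,7}; (3,1)→{1,3}; (4,3)→{2,3,4}. Safe: 5, 6. Place at column 6.
Row 6: attacked by (1,8)→{3,8}; (2,4)→{4,8}; (3,1)→{1,4}; (4,3)→{1,3,5}; (5,6)→{5,6,7}. Safe: 2. Place at column 2.
Row 7: attacked by (1,8)→{2,8}; (2,4)→{4}; (3,1)→{1,5}; (4,3)→{3,6}; (5,6)→{4,6,8}; (6,2)→{1,2,3}. Safe: 7. Place at column 7.
Row 8: attacked by (1,8)→{1,8}; (2,4)→{4}; (3,1)→{1,6}; (4,3)→{3,7}; (5,6)→{3,6}; (6,2)→{2,4}; (7,7)→{6,7,8}. Safe: 5. Place at column 5.
Columns [8, 4, 1, 3, 6, 2, 7, 5], r−c [-7, -2, 2, 1, -1, 4, 0, 3], r+c [9, 6, 4, 7, 11, 8, 14, 13] are all distinct, so no two queens attack.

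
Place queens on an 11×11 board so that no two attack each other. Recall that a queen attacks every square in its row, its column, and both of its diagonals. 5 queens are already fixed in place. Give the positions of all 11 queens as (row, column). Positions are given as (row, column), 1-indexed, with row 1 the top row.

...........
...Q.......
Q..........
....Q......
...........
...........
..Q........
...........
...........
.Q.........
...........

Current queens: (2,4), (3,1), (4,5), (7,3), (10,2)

(1,7) (2,4) (3,1) (4,5) (5,9) (6,11) (7,3) (8,8) (9,6) (10,2) (11,10)

Row 1: attacked by (2,4)→{3,4,5}; (3,1)→{1,3}; (4,5)→{2,5,8}; (7,3)→{3,9}; (10,2)→{2,11}. Safe: 6, 7, 10. Place at column 7.
Row 5: attacked by (1,7)→{3,7,11}; (2,4)→{1,4,7}; (3,1)→{1,3}; (4,5)→{4,5,6}; (7,3)→{1,3,5}; (10,2)→{2,7}. Safe: 8, 9, 10. Place at column 9.
Row 6: attacked by (1,7)→{2,7}; (2,4)→{4,8}; (3,1)→{1,4}; (4,5)→{3,5,7}; (5,9)→{8,9,10}; (7,3)→{2,3,4}; (10,2)→{2,6}. Safe: 11. Place at column 11.
Row 8: attacked by (1,7)→{7}; (2,4)→{4,10}; (3,1)→{1,6}; (4,5)→{1,5,9}; (5,9)→{6,9}; (6,11)→{9,11}; (7,3)→{2,3,4}; (10,2)→{2,4}. Safe: 8. Place at column 8.
Row 9: attacked by (1,7)→{7}; (2,4)→{4,11}; (3,1)→{1,7}; (4,5)→{5,10}; (5,9)→{5,9}; (6,11)→{8,11}; (7,3)→{1,3,5}; (8,8)→{7,8,9}; (10,2)→{1,2,3}. Safe: 6. Place at column 6.
Row 11: attacked by (1,7)→{7}; (2,4)→{4}; (3,1)→{1,9}; (4,5)→{5}; (5,9)→{3,9}; (6,11)→{6,11}; (7,3)→{3,7}; (8,8)→{5,8,11}; (9,6)→{4,6,8}; (10,2)→{1,2,3}. Safe: 10. Place at column 10.
Columns [7, 4, 1, 5, 9, 11, 3, 8, 6, 2, 10], r−c [-6, -2, 2, -1, -4, -5, 4, 0, 3, 8, 1], r+c [8, 6, 4, 9, 14, 17, 10, 16, 15, 12, 21] are all distinct, so no two queens attack.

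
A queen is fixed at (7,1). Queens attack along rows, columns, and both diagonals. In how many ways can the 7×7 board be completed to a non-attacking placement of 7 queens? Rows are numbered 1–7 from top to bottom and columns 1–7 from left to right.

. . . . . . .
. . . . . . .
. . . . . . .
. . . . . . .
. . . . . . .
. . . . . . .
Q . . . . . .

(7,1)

4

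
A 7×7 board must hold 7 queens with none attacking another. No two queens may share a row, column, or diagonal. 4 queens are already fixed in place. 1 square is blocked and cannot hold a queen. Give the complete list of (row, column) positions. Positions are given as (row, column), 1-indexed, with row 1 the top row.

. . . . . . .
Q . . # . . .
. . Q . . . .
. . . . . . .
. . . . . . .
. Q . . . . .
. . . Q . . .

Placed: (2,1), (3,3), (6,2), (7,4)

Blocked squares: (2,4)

Row 1: attacked by (2,1)→{1,2}; (3,3)→{1,3,5}; (6,2)→{2,7}; (7,4)→{4}. Safe: 6. Place at column 6.
Row 4: attacked by (1,6)→{3,6}; (2,1)→{1,3}; (3,3)→{2,3,4}; (6,2)→{2,4}; (7,4)→{1,4,7}. Safe: 5. Place at column 5.
Row 5: attacked by (1,6)→{2,6}; (2,1)→{1,4}; (3,3)→{1,3,5}; (4,5)→{4,5,6}; (6,2)→{1,2,3}; (7,4)→{2,4,6}. Safe: 7. Place at column 7.
Columns [6, 1, 3, 5, 7, 2, 4], r−c [-5, 1, 0, -1, -2, 4, 3], r+c [7, 3, 6, 9, 12, 8, 11] are all distinct, so no two queens attack.

(1,6) (2,1) (3,3) (4,5) (5,7) (6,2) (7,4)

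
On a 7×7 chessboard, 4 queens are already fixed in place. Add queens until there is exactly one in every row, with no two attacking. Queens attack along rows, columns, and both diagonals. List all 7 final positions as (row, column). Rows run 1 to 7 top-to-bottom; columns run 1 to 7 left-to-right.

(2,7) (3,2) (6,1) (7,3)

(1,5) (2,7) (3,2) (4,4) (5,6) (6,1) (7,3)

Row 1: attacked by (2,7)→{6,7}; (3,2)→{2,4}; (6,1)→{1,6}; (7,3)→{3}. Safe: 5. Place at column 5.
Row 4: attacked by (1,5)→{2,5}; (2,7)→{5,7}; (3,2)→{1,2,3}; (6,1)→{1,3}; (7,3)→{3,6}. Safe: 4. Place at column 4.
Row 5: attacked by (1,5)→{1,5}; (2,7)→{4,7}; (3,2)→{2,4}; (4,4)→{3,4,5}; (6,1)→{1,2}; (7,3)→{1,3,5}. Safe: 6. Place at column 6.
Columns [5, 7, 2, 4, 6, 1, 3], r−c [-4, -5, 1, 0, -1, 5, 4], r+c [6, 9, 5, 8, 11, 7, 10] are all distinct, so no two queens attack.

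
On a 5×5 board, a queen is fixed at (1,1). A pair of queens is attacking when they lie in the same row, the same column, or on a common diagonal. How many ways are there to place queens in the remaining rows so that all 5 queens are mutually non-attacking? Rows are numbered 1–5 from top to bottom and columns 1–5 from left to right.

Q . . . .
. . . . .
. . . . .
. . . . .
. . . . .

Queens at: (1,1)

Branch on row 2: col 3 → 1; col 4 → 1; col 5 → 0.
Sum: 1 + 1 + 0 = 2.

2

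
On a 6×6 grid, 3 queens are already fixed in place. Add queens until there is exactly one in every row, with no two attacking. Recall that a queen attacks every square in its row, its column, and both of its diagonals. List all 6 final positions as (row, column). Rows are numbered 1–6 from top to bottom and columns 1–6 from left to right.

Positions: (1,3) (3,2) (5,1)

(1,3) (2,6) (3,2) (4,5) (5,1) (6,4)

Row 2: attacked by (1,3)→{2,3,4}; (3,2)→{1,2,3}; (5,1)→{1,4}. Safe: 5, 6. Place at column 6.
Row 4: attacked by (1,3)→{3,6}; (2,6)→{4,6}; (3,2)→{1,2,3}; (5,1)→{1,2}. Safe: 5. Place at column 5.
Row 6: attacked by (1,3)→{3}; (2,6)→{2,6}; (3,2)→{2,5}; (4,5)→{3,5}; (5,1)→{1,2}. Safe: 4. Place at column 4.
Columns [3, 6, 2, 5, 1, 4], r−c [-2, -4, 1, -1, 4, 2], r+c [4, 8, 5, 9, 6, 10] are all distinct, so no two queens attack.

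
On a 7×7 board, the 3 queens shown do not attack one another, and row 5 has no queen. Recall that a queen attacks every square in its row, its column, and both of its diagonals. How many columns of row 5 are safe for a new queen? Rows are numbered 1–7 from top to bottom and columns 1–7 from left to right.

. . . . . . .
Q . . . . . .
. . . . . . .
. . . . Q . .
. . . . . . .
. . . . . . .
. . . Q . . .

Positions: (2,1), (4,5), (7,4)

2

(2,1) attacks row 5 at column 1 and diagonals 4.
(4,5) attacks row 5 at column 5 and diagonals 4, 6.
(7,4) attacks row 5 at column 4 and diagonals 2, 6.
Attacked columns: {1, 2, 4, 5, 6}. Safe: {3, 7}.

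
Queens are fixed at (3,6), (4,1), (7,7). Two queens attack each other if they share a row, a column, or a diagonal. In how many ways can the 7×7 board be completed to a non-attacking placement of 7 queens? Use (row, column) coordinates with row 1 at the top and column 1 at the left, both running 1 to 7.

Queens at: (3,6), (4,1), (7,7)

1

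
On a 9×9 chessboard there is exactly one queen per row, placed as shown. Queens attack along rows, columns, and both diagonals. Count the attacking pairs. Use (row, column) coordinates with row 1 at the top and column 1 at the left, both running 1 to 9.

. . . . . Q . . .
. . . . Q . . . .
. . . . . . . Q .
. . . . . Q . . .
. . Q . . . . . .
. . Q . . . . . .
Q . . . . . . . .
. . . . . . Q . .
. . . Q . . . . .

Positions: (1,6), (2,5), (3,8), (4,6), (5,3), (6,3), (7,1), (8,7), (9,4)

5

Same column: (1,6)–(4,6) (column 6); (5,3)–(6,3) (column 3).
Same diagonal: (1,6)–(2,5) (|1−2| = |6−5| = 1); (1,6)–(3,8) (|1−3| = |6−8| = 2); (5,3)–(7,1) (|5−7| = |3−1| = 2).
Total attacking pairs: 5.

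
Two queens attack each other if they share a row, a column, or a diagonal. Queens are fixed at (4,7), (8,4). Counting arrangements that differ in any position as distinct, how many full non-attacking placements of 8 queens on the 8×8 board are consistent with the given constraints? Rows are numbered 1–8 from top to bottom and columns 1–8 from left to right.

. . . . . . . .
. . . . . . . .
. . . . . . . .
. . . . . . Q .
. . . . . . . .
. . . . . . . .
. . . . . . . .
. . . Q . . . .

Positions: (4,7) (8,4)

Branch on row 1: col 1 → 0; col 2 → 0; col 3 → 1; col 5 → 1; col 6 → 1; col 8 → 0.
Sum: 0 + 0 + 1 + 1 + 1 + 0 = 3.

3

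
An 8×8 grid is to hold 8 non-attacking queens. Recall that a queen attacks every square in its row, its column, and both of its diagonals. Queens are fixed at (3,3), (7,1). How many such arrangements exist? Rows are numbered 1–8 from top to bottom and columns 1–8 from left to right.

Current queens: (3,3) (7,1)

Branch on row 1: col 2 → 1; col 4 → 1; col 6 → 0; col 8 → 0.
Sum: 1 + 1 + 0 + 0 = 2.

2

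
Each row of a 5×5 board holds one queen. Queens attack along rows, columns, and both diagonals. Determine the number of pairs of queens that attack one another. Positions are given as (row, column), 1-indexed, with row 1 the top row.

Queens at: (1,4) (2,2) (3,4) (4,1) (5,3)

Same column: (1,4)–(3,4) (column 4).
Same diagonal: (1,4)–(4,1) (|1−4| = |4−1| = 3).
Total attacking pairs: 2.

2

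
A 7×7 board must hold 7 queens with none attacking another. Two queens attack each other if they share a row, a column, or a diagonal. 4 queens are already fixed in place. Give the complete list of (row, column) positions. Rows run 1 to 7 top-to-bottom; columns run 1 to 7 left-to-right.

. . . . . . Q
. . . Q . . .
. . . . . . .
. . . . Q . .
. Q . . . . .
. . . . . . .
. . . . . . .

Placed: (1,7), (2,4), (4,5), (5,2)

(1,7) (2,4) (3,1) (4,5) (5,2) (6,6) (7,3)

Row 3: attacked by (1,7)→{5,7}; (2,4)→{3,4,5}; (4,5)→{4,5,6}; (5,2)→{2,4}. Safe: 1. Place at column 1.
Row 6: attacked by (1,7)→{2,7}; (2,4)→{4}; (3,1)→{1,4}; (4,5)→{3,5,7}; (5,2)→{1,2,3}. Safe: 6. Place at column 6.
Row 7: attacked by (1,7)→{1,7}; (2,4)→{4}; (3,1)→{1,5}; (4,5)→{2,5}; (5,2)→{2,4}; (6,6)→{5,6,7}. Safe: 3. Place at column 3.
Columns [7, 4, 1, 5, 2, 6, 3], r−c [-6, -2, 2, -1, 3, 0, 4], r+c [8, 6, 4, 9, 7, 12, 10] are all distinct, so no two queens attack.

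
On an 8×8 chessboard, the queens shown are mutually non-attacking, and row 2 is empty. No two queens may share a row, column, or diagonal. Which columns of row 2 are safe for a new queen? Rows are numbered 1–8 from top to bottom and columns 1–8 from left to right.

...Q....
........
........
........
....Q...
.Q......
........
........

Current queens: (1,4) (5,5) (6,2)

(1,4) attacks row 2 at column 4 and diagonals 3, 5.
(5,5) attacks row 2 at column 5 and diagonals 2, 8.
(6,2) attacks row 2 at column 2 and diagonals 6.
Attacked columns: {2, 3, 4, 5, 6, 8}. Safe: {1, 7}.

columns 1, 7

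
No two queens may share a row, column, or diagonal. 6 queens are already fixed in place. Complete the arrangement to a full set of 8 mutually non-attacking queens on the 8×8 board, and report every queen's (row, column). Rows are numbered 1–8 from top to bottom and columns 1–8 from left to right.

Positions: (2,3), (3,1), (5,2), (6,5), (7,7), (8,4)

(1,8) (2,3) (3,1) (4,6) (5,2) (6,5) (7,7) (8,4)

Row 1: attacked by (2,3)→{2,3,4}; (3,1)→{1,3}; (5,2)→{2,6}; (6,5)→{5}; (7,7)→{1,7}; (8,4)→{4}. Safe: 8. Place at column 8.
Row 4: attacked by (1,8)→{5,8}; (2,3)→{1,3,5}; (3,1)→{1,2}; (5,2)→{1,2,3}; (6,5)→{3,5,7}; (7,7)→{4,7}; (8,4)→{4,8}. Safe: 6. Place at column 6.
Columns [8, 3, 1, 6, 2, 5, 7, 4], r−c [-7, -1, 2, -2, 3, 1, 0, 4], r+c [9, 5, 4, 10, 7, 11, 14, 12] are all distinct, so no two queens attack.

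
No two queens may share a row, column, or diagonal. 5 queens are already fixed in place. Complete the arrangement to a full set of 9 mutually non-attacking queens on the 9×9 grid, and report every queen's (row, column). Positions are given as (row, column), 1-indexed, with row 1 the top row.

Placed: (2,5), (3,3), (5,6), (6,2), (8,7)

Row 1: attacked by (2,5)→{4,5,6}; (3,3)→{1,3,5}; (5,6)→{2,6}; (6,2)→{2,7}; (8,7)→{7}. Safe: 8, 9. Place at column 8.
Row 4: attacked by (1,8)→{5,8}; (2,5)→{3,5,7}; (3,3)→{2,3,4}; (5,6)→{5,6,7}; (6,2)→{2,4}; (8,7)→{3,7}. Safe: 1, 9. Place at column 1.
Row 7: attacked by (1,8)→{2,8}; (2,5)→{5}; (3,3)→{3,7}; (4,1)→{1,4}; (5,6)→{4,6,8}; (6,2)→{1,2,3}; (8,7)→{6,7,8}. Safe: 9. Place at column 9.
Row 9: attacked by (1,8)→{8}; (2,5)→{5}; (3,3)→{3,9}; (4,1)→{1,6}; (5,6)→{2,6}; (6,2)→{2,5}; (7,9)→{7,9}; (8,7)→{6,7,8}. Safe: 4. Place at column 4.
Columns [8, 5, 3, 1, 6, 2, 9, 7, 4], r−c [-7, -3, 0, 3, -1, 4, -2, 1, 5], r+c [9, 7, 6, 5, 11, 8, 16, 15, 13] are all distinct, so no two queens attack.

(1,8) (2,5) (3,3) (4,1) (5,6) (6,2) (7,9) (8,7) (9,4)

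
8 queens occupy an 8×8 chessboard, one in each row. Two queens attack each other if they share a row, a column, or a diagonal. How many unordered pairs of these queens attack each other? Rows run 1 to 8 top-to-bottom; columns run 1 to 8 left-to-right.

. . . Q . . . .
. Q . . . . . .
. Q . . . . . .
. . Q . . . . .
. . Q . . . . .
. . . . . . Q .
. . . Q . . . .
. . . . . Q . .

Same column: (1,4)–(7,4) (column 4); (2,2)–(3,2) (column 2); (4,3)–(5,3) (column 3).
Same diagonal: (1,4)–(3,2) (|1−3| = |4−2| = 2); (3,2)–(4,3) (|3−4| = |2−3| = 1); (5,3)–(8,6) (|5−8| = |3−6| = 3).
Total attacking pairs: 6.

6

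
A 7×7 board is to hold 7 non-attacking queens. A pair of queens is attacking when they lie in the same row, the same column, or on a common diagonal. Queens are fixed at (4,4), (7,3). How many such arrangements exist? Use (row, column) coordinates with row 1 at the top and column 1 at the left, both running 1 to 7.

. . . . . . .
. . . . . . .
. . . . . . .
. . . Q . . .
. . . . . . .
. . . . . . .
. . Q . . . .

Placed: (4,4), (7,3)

Branch on row 1: col 2 → 0; col 5 → 2; col 6 → 0.
Sum: 0 + 2 + 0 = 2.

2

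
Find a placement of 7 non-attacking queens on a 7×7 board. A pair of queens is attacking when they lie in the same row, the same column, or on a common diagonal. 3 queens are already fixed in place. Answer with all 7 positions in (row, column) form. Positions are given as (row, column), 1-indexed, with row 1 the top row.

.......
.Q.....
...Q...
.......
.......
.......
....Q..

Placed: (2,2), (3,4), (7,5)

Row 1: attacked by (2,2)→{1,2,3}; (3,4)→{2,4,6}; (7,5)→{5}. Safe: 7. Place at column 7.
Row 4: attacked by (1,7)→{4,7}; (2,2)→{2,4}; (3,4)→{3,4,5}; (7,5)→{2,5}. Safe: 1, 6. Place at column 6.
Row 5: attacked by (1,7)→{3,7}; (2,2)→{2,5}; (3,4)→{2,4,6}; (4,6)→{5,6,7}; (7,5)→{3,5,7}. Safe: 1. Place at column 1.
Row 6: attacked by (1,7)→{2,7}; (2,2)→{2,6}; (3,4)→{1,4,7}; (4,6)→{4,6}; (5,1)→{1,2}; (7,5)→{4,5,6}. Safe: 3. Place at column 3.
Columns [7, 2, 4, 6, 1, 3, 5], r−c [-6, 0, -1, -2, 4, 3, 2], r+c [8, 4, 7, 10, 6, 9, 12] are all distinct, so no two queens attack.

(1,7) (2,2) (3,4) (4,6) (5,1) (6,3) (7,5)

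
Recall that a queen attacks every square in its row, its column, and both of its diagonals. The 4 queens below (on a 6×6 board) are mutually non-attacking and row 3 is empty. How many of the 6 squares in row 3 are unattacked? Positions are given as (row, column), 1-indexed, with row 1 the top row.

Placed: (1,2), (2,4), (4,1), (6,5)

1

(1,2) attacks row 3 at column 2 and diagonals 4.
(2,4) attacks row 3 at column 4 and diagonals 3, 5.
(4,1) attacks row 3 at column 1 and diagonals 2.
(6,5) attacks row 3 at column 5 and diagonals 2.
Attacked columns: {1, 2, 3, 4, 5}. Safe: {6}.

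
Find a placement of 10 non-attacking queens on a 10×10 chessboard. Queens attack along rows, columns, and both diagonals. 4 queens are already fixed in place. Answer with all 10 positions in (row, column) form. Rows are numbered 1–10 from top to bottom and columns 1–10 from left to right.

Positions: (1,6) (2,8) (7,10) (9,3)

(1,6) (2,8) (3,2) (4,4) (5,9) (6,7) (7,10) (8,1) (9,3) (10,5)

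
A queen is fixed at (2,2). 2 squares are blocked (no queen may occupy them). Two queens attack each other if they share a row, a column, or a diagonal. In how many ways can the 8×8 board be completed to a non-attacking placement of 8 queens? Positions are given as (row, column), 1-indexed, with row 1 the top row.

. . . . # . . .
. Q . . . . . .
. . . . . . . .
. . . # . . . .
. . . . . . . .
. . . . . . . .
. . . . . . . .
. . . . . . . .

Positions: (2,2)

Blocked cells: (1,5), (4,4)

12

Branch on row 1: col 4 → 6; col 6 → 2; col 7 → 2; col 8 → 2.
Sum: 6 + 2 + 2 + 2 = 12.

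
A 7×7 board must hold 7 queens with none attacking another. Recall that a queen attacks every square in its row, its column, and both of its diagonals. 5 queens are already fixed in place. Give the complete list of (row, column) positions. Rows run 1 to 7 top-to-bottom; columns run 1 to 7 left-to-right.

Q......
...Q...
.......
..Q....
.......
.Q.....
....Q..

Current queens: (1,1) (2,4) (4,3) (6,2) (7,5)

(1,1) (2,4) (3,7) (4,3) (5,6) (6,2) (7,5)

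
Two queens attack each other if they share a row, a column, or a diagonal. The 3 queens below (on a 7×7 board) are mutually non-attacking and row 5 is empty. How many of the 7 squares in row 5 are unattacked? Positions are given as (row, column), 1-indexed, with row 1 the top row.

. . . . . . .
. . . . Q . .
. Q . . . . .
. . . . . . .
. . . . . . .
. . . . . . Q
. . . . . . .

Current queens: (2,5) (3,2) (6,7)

2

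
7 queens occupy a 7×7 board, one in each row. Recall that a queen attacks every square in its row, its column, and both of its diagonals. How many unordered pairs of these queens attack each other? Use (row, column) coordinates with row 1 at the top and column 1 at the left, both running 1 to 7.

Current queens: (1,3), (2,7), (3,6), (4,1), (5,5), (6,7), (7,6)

Same column: (2,7)–(6,7) (column 7); (3,6)–(7,6) (column 6).
Same diagonal: (2,7)–(3,6) (|2−3| = |7−6| = 1); (6,7)–(7,6) (|6−7| = |7−6| = 1).
Total attacking pairs: 4.

4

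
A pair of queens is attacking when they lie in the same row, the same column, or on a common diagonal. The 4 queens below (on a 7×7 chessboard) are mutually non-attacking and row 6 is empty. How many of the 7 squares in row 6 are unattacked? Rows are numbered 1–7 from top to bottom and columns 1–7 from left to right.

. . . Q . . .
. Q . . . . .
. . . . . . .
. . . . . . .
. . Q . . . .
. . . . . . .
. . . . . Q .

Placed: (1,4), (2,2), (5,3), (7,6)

1

(1,4) attacks row 6 at column 4.
(2,2) attacks row 6 at column 2 and diagonals 6.
(5,3) attacks row 6 at column 3 and diagonals 2, 4.
(7,6) attacks row 6 at column 6 and diagonals 5, 7.
Attacked columns: {2, 3, 4, 5, 6, 7}. Safe: {1}.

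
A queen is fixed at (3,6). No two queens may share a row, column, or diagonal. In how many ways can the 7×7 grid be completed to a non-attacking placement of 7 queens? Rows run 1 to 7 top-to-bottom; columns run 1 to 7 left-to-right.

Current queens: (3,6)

Branch on row 1: col 1 → 0; col 2 → 1; col 3 → 2; col 5 → 2; col 7 → 1.
Sum: 0 + 1 + 2 + 2 + 1 = 6.

6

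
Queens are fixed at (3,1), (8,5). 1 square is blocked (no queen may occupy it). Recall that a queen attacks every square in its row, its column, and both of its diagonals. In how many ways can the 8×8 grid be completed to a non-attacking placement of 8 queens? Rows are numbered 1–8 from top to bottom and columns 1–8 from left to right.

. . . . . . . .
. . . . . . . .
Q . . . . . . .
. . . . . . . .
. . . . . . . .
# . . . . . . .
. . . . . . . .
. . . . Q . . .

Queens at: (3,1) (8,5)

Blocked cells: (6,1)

4

Branch on row 1: col 2 → 1; col 4 → 1; col 6 → 1; col 7 → 0; col 8 → 1.
Sum: 1 + 1 + 1 + 0 + 1 = 4.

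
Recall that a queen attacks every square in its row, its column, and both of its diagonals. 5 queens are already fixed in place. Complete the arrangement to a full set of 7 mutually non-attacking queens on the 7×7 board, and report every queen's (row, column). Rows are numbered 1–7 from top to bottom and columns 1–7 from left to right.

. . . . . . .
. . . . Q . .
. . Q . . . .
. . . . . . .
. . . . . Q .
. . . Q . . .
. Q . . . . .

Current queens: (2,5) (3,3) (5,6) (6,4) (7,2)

Row 1: attacked by (2,5)→{4,5,6}; (3,3)→{1,3,5}; (5,6)→{2,6}; (6,4)→{4}; (7,2)→{2}. Safe: 7. Place at column 7.
Row 4: attacked by (1,7)→{4,7}; (2,5)→{3,5,7}; (3,3)→{2,3,4}; (5,6)→{5,6,7}; (6,4)→{2,4,6}; (7,2)→{2,5}. Safe: 1. Place at column 1.
Columns [7, 5, 3, 1, 6, 4, 2], r−c [-6, -3, 0, 3, -1, 2, 5], r+c [8, 7, 6, 5, 11, 10, 9] are all distinct, so no two queens attack.

(1,7) (2,5) (3,3) (4,1) (5,6) (6,4) (7,2)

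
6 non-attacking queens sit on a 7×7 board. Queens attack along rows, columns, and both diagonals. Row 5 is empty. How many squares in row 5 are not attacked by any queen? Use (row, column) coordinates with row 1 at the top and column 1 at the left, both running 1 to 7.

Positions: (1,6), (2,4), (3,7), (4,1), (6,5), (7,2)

(1,6) attacks row 5 at column 6 and diagonals 2.
(2,4) attacks row 5 at column 4 and diagonals 1, 7.
(3,7) attacks row 5 at column 7 and diagonals 5.
(4,1) attacks row 5 at column 1 and diagonals 2.
(6,5) attacks row 5 at column 5 and diagonals 4, 6.
(7,2) attacks row 5 at column 2 and diagonals 4.
Attacked columns: {1, 2, 4, 5, 6, 7}. Safe: {3}.

1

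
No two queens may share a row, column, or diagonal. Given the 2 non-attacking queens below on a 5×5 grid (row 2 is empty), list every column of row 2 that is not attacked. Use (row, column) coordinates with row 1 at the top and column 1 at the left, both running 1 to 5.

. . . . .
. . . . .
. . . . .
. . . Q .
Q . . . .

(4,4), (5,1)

columns 3, 5

(4,4) attacks row 2 at column 4 and diagonals 2.
(5,1) attacks row 2 at column 1 and diagonals 4.
Attacked columns: {1, 2, 4}. Safe: {3, 5}.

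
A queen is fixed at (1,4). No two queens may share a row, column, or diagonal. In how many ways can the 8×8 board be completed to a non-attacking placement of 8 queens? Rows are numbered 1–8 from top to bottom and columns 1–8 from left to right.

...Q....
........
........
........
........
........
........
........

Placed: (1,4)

18

Branch on row 2: col 1 → 2; col 2 → 6; col 6 → 3; col 7 → 4; col 8 → 3.
Sum: 2 + 6 + 3 + 4 + 3 = 18.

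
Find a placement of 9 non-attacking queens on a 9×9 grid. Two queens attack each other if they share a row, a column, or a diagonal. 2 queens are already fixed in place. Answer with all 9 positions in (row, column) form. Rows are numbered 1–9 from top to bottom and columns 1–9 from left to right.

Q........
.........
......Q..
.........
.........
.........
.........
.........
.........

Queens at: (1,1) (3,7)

(1,1) (2,4) (3,7) (4,9) (5,2) (6,5) (7,8) (8,6) (9,3)

Row 2: attacked by (1,1)→{1,2}; (3,7)→{6,7,8}. Safe: 3, 4, 5, 9. Place at column 4.
Row 4: attacked by (1,1)→{1,4}; (2,4)→{2,4,6}; (3,7)→{6,7,8}. Safe: 3, 5, 9. Place at column 9.
Row 5: attacked by (1,1)→{1,5}; (2,4)→{1,4,7}; (3,7)→{5,7,9}; (4,9)→{8,9}. Safe: 2, 3, 6. Place at column 2.
Row 6: attacked by (1,1)→{1,6}; (2,4)→{4,8}; (3,7)→{4,7}; (4,9)→{7,9}; (5,2)→{1,2,3}. Safe: 5. Place at column 5.
Row 7: attacked by (1,1)→{1,7}; (2,4)→{4,9}; (3,7)→{3,7}; (4,9)→{6,9}; (5,2)→{2,4}; (6,5)→{4,5,6}. Safe: 8. Place at column 8.
Row 8: attacked by (1,1)→{1,8}; (2,4)→{4}; (3,7)→{2,7}; (4,9)→{5,9}; (5,2)→{2,5}; (6,5)→{3,5,7}; (7,8)→{7,8,9}. Safe: 6. Place at column 6.
Row 9: attacked by (1,1)→{1,9}; (2,4)→{4}; (3,7)→{1,7}; (4,9)→{4,9}; (5,2)→{2,6}; (6,5)→{2,5,8}; (7,8)→{6,8}; (8,6)→{5,6,7}. Safe: 3. Place at column 3.
Columns [1, 4, 7, 9, 2, 5, 8, 6, 3], r−c [0, -2, -4, -5, 3, 1, -1, 2, 6], r+c [2, 6, 10, 13, 7, 11, 15, 14, 12] are all distinct, so no two queens attack.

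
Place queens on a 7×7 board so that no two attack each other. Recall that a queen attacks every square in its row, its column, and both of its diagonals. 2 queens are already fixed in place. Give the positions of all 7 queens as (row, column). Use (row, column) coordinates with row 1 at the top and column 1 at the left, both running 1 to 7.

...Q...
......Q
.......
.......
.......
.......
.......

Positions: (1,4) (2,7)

(1,4) (2,7) (3,3) (4,6) (5,2) (6,5) (7,1)

Row 3: attacked by (1,4)→{2,4,6}; (2,7)→{6,7}. Safe: 1, 3, 5. Place at column 3.
Row 4: attacked by (1,4)→{1,4,7}; (2,7)→{5,7}; (3,3)→{2,3,4}. Safe: 6. Place at column 6.
Row 5: attacked by (1,4)→{4}; (2,7)→{4,7}; (3,3)→{1,3,5}; (4,6)→{5,6,7}. Safe: 2. Place at column 2.
Row 6: attacked by (1,4)→{4}; (2,7)→{3,7}; (3,3)→{3,6}; (4,6)→{4,6}; (5,2)→{1,2,3}. Safe: 5. Place at column 5.
Row 7: attacked by (1,4)→{4}; (2,7)→{2,7}; (3,3)→{3,7}; (4,6)→{3,6}; (5,2)→{2,4}; (6,5)→{4,5,6}. Safe: 1. Place at column 1.
Columns [4, 7, 3, 6, 2, 5, 1], r−c [-3, -5, 0, -2, 3, 1, 6], r+c [5, 9, 6, 10, 7, 11, 8] are all distinct, so no two queens attack.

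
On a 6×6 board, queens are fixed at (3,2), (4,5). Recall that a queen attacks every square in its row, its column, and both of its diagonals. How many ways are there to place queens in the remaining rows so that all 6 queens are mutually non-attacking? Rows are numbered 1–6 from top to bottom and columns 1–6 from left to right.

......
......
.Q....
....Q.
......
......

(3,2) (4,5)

Branch on row 1: col 1 → 0; col 3 → 1; col 6 → 0.
Sum: 0 + 1 + 0 = 1.

1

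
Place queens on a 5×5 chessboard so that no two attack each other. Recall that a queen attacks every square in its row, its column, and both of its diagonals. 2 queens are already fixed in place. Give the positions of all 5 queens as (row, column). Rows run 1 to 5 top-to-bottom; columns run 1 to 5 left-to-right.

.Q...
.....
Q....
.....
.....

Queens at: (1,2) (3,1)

Row 2: attacked by (1,2)→{1,2,3}; (3,1)→{1,2}. Safe: 4, 5. Place at column 4.
Row 4: attacked by (1,2)→{2,5}; (2,4)→{2,4}; (3,1)→{1,2}. Safe: 3. Place at column 3.
Row 5: attacked by (1,2)→{2}; (2,4)→{1,4}; (3,1)→{1,3}; (4,3)→{2,3,4}. Safe: 5. Place at column 5.
Columns [2, 4, 1, 3, 5], r−c [-1, -2, 2, 1, 0], r+c [3, 6, 4, 7, 10] are all distinct, so no two queens attack.

(1,2) (2,4) (3,1) (4,3) (5,5)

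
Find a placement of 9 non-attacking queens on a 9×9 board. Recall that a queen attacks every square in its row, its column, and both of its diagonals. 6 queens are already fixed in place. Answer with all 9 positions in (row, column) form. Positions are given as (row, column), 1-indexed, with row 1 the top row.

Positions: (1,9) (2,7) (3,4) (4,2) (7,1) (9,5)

Row 5: attacked by (1,9)→{5,9}; (2,7)→{4,7}; (3,4)→{2,4,6}; (4,2)→{1,2,3}; (7,1)→{1,3}; (9,5)→{1,5,9}. Safe: 8. Place at column 8.
Row 6: attacked by (1,9)→{4,9}; (2,7)→{3,7}; (3,4)→{1,4,7}; (4,2)→{2,4}; (5,8)→{7,8,9}; (7,1)→{1,2}; (9,5)→{2,5,8}. Safe: 6. Place at column 6.
Row 8: attacked by (1,9)→{2,9}; (2,7)→{1,7}; (3,4)→{4,9}; (4,2)→{2,6}; (5,8)→{5,8}; (6,6)→{4,6,8}; (7,1)→{1,2}; (9,5)→{4,5,6}. Safe: 3. Place at column 3.
Columns [9, 7, 4, 2, 8, 6, 1, 3, 5], r−c [-8, -5, -1, 2, -3, 0, 6, 5, 4], r+c [10, 9, 7, 6, 13, 12, 8, 11, 14] are all distinct, so no two queens attack.

(1,9) (2,7) (3,4) (4,2) (5,8) (6,6) (7,1) (8,3) (9,5)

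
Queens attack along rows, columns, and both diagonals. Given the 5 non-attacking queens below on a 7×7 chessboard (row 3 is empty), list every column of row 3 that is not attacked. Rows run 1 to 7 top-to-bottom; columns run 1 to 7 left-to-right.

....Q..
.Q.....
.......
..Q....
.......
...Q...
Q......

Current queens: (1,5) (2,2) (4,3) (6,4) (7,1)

(1,5) attacks row 3 at column 5 and diagonals 3, 7.
(2,2) attacks row 3 at column 2 and diagonals 1, 3.
(4,3) attacks row 3 at column 3 and diagonals 2, 4.
(6,4) attacks row 3 at column 4 and diagonals 1, 7.
(7,1) attacks row 3 at column 1 and diagonals 5.
Attacked columns: {1, 2, 3, 4, 5, 7}. Safe: {6}.

columns 6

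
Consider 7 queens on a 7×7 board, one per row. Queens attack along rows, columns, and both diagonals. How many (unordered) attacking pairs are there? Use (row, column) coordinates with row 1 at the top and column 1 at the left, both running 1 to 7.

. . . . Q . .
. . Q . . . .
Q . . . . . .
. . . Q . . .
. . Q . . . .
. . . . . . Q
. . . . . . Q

6

Same column: (2,3)–(5,3) (column 3); (6,7)–(7,7) (column 7).
Same diagonal: (2,3)–(6,7) (|2−6| = |3−7| = 4); (3,1)–(5,3) (|3−5| = |1−3| = 2); (4,4)–(5,3) (|4−5| = |4−3| = 1); (4,4)–(7,7) (|4−7| = |4−7| = 3).
Total attacking pairs: 6.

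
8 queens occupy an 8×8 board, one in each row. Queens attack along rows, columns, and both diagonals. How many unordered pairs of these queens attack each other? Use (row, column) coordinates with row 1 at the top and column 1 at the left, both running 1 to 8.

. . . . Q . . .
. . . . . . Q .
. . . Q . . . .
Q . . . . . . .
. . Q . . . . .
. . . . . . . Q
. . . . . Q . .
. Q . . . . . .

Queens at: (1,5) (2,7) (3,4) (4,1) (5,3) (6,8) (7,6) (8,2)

All columns are distinct and no two queens satisfy |Δrow| = |Δcol|, so no pair attacks.

0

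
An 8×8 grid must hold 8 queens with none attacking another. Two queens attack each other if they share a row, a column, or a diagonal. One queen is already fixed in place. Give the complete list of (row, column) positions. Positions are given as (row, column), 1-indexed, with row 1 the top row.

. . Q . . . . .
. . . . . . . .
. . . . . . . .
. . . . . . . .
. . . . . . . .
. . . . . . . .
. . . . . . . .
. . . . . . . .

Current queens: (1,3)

(1,3) (2,1) (3,7) (4,5) (5,8) (6,2) (7,4) (8,6)

Row 2: attacked by (1,3)→{2,3,4}. Safe: 1, 5, 6, 7, 8. Place at column 1.
Row 3: attacked by (1,3)→{1,3,5}; (2,1)→{1,2}. Safe: 4, 6, 7, 8. Place at column 7.
Row 4: attacked by (1,3)→{3,6}; (2,1)→{1,3}; (3,7)→{6,7,8}. Safe: 2, 4, 5. Place at column 5.
Row 5: attacked by (1,3)→{3,7}; (2,1)→{1,4}; (3,7)→{5,7}; (4,5)→{4,5,6}. Safe: 2, 8. Place at column 8.
Row 6: attacked by (1,3)→{3,8}; (2,1)→{1,5}; (3,7)→{4,7}; (4,5)→{3,5,7}; (5,8)→{7,8}. Safe: 2, 6. Place at column 2.
Row 7: attacked by (1,3)→{3}; (2,1)→{1,6}; (3,7)→{3,7}; (4,5)→{2,5,8}; (5,8)→{6,8}; (6,2)→{1,2,3}. Safe: 4. Place at column 4.
Row 8: attacked by (1,3)→{3}; (2,1)→{1,7}; (3,7)→{2,7}; (4,5)→{1,5}; (5,8)→{5,8}; (6,2)→{2,4}; (7,4)→{3,4,5}. Safe: 6. Place at column 6.
Columns [3, 1, 7, 5, 8, 2, 4, 6], r−c [-2, 1, -4, -1, -3, 4, 3, 2], r+c [4, 3, 10, 9, 13, 8, 11, 14] are all distinct, so no two queens attack.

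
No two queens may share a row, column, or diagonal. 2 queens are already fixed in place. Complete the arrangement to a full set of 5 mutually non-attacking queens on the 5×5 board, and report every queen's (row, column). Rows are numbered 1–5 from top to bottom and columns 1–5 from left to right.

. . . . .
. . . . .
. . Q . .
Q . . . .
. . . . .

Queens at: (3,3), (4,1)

Row 1: attacked by (3,3)→{1,3,5}; (4,1)→{1,4}. Safe: 2. Place at column 2.
Row 2: attacked by (1,2)→{1,2,3}; (3,3)→{2,3,4}; (4,1)→{1,3}. Safe: 5. Place at column 5.
Row 5: attacked by (1,2)→{2}; (2,5)→{2,5}; (3,3)→{1,3,5}; (4,1)→{1,2}. Safe: 4. Place at column 4.
Columns [2, 5, 3, 1, 4], r−c [-1, -3, 0, 3, 1], r+c [3, 7, 6, 5, 9] are all distinct, so no two queens attack.

(1,2) (2,5) (3,3) (4,1) (5,4)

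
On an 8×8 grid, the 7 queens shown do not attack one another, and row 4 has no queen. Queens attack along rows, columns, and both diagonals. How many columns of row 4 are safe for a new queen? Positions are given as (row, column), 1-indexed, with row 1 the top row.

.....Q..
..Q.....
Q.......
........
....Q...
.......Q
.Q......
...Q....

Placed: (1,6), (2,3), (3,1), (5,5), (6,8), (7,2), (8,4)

1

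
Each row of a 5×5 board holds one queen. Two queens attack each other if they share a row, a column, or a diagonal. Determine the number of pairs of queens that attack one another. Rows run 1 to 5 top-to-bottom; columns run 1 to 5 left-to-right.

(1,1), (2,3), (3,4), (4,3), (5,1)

Same column: (1,1)–(5,1) (column 1); (2,3)–(4,3) (column 3).
Same diagonal: (2,3)–(3,4) (|2−3| = |3−4| = 1); (3,4)–(4,3) (|3−4| = |4−3| = 1).
Total attacking pairs: 4.

4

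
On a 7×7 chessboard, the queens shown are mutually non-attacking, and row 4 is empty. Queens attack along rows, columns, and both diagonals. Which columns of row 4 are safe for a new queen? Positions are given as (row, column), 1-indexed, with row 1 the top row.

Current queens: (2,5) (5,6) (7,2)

columns 1, 4

(2,5) attacks row 4 at column 5 and diagonals 3, 7.
(5,6) attacks row 4 at column 6 and diagonals 5, 7.
(7,2) attacks row 4 at column 2 and diagonals 5.
Attacked columns: {2, 3, 5, 6, 7}. Safe: {1, 4}.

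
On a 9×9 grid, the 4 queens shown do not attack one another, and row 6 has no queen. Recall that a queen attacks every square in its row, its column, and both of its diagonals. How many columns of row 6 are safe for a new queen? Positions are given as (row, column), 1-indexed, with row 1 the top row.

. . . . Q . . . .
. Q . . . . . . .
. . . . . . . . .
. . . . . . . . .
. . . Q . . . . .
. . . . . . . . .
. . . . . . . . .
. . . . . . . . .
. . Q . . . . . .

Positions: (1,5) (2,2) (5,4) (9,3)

4

(1,5) attacks row 6 at column 5.
(2,2) attacks row 6 at column 2 and diagonals 6.
(5,4) attacks row 6 at column 4 and diagonals 3, 5.
(9,3) attacks row 6 at column 3 and diagonals 6.
Attacked columns: {2, 3, 4, 5, 6}. Safe: {1, 7, 8, 9}.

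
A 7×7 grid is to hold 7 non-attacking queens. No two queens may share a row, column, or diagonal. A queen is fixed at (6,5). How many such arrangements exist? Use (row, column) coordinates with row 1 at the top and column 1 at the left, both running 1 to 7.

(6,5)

6

Branch on row 1: col 1 → 1; col 2 → 1; col 3 → 0; col 4 → 1; col 6 → 3; col 7 → 0.
Sum: 1 + 1 + 0 + 1 + 3 + 0 = 6.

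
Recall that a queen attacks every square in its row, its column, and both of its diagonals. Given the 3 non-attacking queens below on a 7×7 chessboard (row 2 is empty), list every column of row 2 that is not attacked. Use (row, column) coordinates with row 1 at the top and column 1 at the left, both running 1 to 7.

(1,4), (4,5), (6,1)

(1,4) attacks row 2 at column 4 and diagonals 3, 5.
(4,5) attacks row 2 at column 5 and diagonals 3, 7.
(6,1) attacks row 2 at column 1 and diagonals 5.
Attacked columns: {1, 3, 4, 5, 7}. Safe: {2, 6}.

columns 2, 6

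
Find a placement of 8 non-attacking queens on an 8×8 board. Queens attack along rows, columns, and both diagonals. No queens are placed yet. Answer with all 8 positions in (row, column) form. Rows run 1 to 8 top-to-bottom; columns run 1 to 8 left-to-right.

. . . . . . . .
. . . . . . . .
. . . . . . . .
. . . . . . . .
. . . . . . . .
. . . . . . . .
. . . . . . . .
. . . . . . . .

Row 1: Safe: 1, 2, 3, 4, 5, 6, 7, 8. Place at column 6.
Row 2: attacked by (1,6)→{5,6,7}. Safe: 1, 2, 3, 4, 8. Place at column 4.
Row 3: attacked by (1,6)→{4,6,8}; (2,4)→{3,4,5}. Safe: 1, 2, 7. Place at column 7.
Row 4: attacked by (1,6)→{3,6}; (2,4)→{2,4,6}; (3,7)→{6,7,8}. Safe: 1, 5. Place at column 1.
Row 5: attacked by (1,6)→{2,6}; (2,4)→{1,4,7}; (3,7)→{5,7}; (4,1)→{1,2}. Safe: 3, 8. Place at column 3.
Row 6: attacked by (1,6)→{1,6}; (2,4)→{4,8}; (3,7)→{4,7}; (4,1)→{1,3}; (5,3)→{2,3,4}. Safe: 5. Place at column 5.
Row 7: attacked by (1,6)→{6}; (2,4)→{4}; (3,7)→{3,7}; (4,1)→{1,4}; (5,3)→{1,3,5}; (6,5)→{4,5,6}. Safe: 2, 8. Place at column 2.
Row 8: attacked by (1,6)→{6}; (2,4)→{4}; (3,7)→{2,7}; (4,1)→{1,5}; (5,3)→{3,6}; (6,5)→{3,5,7}; (7,2)→{1,2,3}. Safe: 8. Place at column 8.
Columns [6, 4, 7, 1, 3, 5, 2, 8], r−c [-5, -2, -4, 3, 2, 1, 5, 0], r+c [7, 6, 10, 5, 8, 11, 9, 16] are all distinct, so no two queens attack.

(1,6) (2,4) (3,7) (4,1) (5,3) (6,5) (7,2) (8,8)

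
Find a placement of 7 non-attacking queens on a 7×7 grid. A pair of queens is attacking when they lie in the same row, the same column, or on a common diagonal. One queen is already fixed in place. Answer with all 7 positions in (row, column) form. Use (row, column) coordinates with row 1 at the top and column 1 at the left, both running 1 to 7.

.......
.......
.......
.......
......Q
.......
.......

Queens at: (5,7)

Row 1: attacked by (5,7)→{3,7}. Safe: 1, 2, 4, 5, 6. Place at column 6.
Row 2: attacked by (1,6)→{5,6,7}; (5,7)→{4,7}. Safe: 1, 2, 3. Place at column 1.
Row 3: attacked by (1,6)→{4,6}; (2,1)→{1,2}; (5,7)→{5,7}. Safe: 3. Place at column 3.
Row 4: attacked by (1,6)→{3,6}; (2,1)→{1,3}; (3,3)→{2,3,4}; (5,7)→{6,7}. Safe: 5. Place at column 5.
Row 6: attacked by (1,6)→{1,6}; (2,1)→{1,5}; (3,3)→{3,6}; (4,5)→{3,5,7}; (5,7)→{6,7}. Safe: 2, 4. Place at column 2.
Row 7: attacked by (1,6)→{6}; (2,1)→{1,6}; (3,3)→{3,7}; (4,5)→{2,5}; (5,7)→{5,7}; (6,2)→{1,2,3}. Safe: 4. Place at column 4.
Columns [6, 1, 3, 5, 7, 2, 4], r−c [-5, 1, 0, -1, -2, 4, 3], r+c [7, 3, 6, 9, 12, 8, 11] are all distinct, so no two queens attack.

(1,6) (2,1) (3,3) (4,5) (5,7) (6,2) (7,4)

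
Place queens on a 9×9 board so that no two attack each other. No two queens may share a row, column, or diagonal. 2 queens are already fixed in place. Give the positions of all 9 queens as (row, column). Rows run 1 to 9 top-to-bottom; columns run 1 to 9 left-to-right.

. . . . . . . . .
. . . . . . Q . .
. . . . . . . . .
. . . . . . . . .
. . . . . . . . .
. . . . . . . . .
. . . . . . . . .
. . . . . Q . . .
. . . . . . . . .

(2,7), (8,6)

Row 1: attacked by (2,7)→{6,7,8}; (8,6)→{6}. Safe: 1, 2, 3, 4, 5, 9. Place at column 3.
Row 3: attacked by (1,3)→{1,3,5}; (2,7)→{6,7,8}; (8,6)→{1,6}. Safe: 2, 4, 9. Place at column 9.
Row 4: attacked by (1,3)→{3,6}; (2,7)→{5,7,9}; (3,9)→{8,9}; (8,6)→{2,6}. Safe: 1, 4. Place at column 1.
Row 5: attacked by (1,3)→{3,7}; (2,7)→{4,7}; (3,9)→{7,9}; (4,1)→{1,2}; (8,6)→{3,6,9}. Safe: 5, 8. Place at column 5.
Row 6: attacked by (1,3)→{3,8}; (2,7)→{3,7}; (3,9)→{6,9}; (4,1)→{1,3}; (5,5)→{4,5,6}; (8,6)→{4,6,8}. Safe: 2. Place at column 2.
Row 7: attacked by (1,3)→{3,9}; (2,7)→{2,7}; (3,9)→{5,9}; (4,1)→{1,4}; (5,5)→{3,5,7}; (6,2)→{1,2,3}; (8,6)→{5,6,7}. Safe: 8. Place at column 8.
Row 9: attacked by (1,3)→{3}; (2,7)→{7}; (3,9)→{3,9}; (4,1)→{1,6}; (5,5)→{1,5,9}; (6,2)→{2,5}; (7,8)→{6,8}; (8,6)→{5,6,7}. Safe: 4. Place at column 4.
Columns [3, 7, 9, 1, 5, 2, 8, 6, 4], r−c [-2, -5, -6, 3, 0, 4, -1, 2, 5], r+c [4, 9, 12, 5, 10, 8, 15, 14, 13] are all distinct, so no two queens attack.

(1,3) (2,7) (3,9) (4,1) (5,5) (6,2) (7,8) (8,6) (9,4)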